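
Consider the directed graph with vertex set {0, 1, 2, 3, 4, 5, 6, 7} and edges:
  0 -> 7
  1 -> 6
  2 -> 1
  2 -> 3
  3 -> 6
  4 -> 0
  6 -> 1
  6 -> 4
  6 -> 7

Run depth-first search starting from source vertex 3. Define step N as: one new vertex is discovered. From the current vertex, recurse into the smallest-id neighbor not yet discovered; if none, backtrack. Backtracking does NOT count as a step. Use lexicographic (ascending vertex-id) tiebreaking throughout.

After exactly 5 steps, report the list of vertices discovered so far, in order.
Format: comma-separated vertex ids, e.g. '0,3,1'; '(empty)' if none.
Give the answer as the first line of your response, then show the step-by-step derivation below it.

3,6,1,4,0

step 1: discover 3; path=3; order=3
step 2: discover 6; path=3>6; order=3,6
step 3: discover 1; path=3>6>1; order=3,6,1
step 4: discover 4; path=3>6>4; order=3,6,1,4
step 5: discover 0; path=3>6>4>0; order=3,6,1,4,0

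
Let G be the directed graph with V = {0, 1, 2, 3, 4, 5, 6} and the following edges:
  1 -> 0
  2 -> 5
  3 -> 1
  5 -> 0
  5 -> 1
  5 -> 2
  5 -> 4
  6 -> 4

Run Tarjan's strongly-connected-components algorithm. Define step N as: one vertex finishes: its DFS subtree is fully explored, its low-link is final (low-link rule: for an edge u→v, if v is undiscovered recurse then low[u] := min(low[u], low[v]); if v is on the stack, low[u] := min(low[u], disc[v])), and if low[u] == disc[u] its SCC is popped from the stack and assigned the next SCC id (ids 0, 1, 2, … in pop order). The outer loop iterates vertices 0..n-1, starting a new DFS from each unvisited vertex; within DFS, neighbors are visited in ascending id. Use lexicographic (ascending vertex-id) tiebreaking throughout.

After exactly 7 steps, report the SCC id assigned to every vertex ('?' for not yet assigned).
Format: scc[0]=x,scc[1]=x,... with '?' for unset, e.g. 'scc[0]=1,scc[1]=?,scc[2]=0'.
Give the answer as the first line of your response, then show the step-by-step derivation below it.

scc[0]=0,scc[1]=1,scc[2]=3,scc[3]=4,scc[4]=2,scc[5]=3,scc[6]=5

step 1: low=(low[0]=0,low[1]=?,low[2]=?,low[3]=?,low[4]=?,low[5]=?,low[6]=?); scc=(scc[0]=0,scc[1]=?,scc[2]=?,scc[3]=?,scc[4]=?,scc[5]=?,scc[6]=?)
step 2: low=(low[0]=0,low[1]=1,low[2]=?,low[3]=?,low[4]=?,low[5]=?,low[6]=?); scc=(scc[0]=0,scc[1]=1,scc[2]=?,scc[3]=?,scc[4]=?,scc[5]=?,scc[6]=?)
step 3: low=(low[0]=0,low[1]=1,low[2]=2,low[3]=?,low[4]=4,low[5]=2,low[6]=?); scc=(scc[0]=0,scc[1]=1,scc[2]=?,scc[3]=?,scc[4]=2,scc[5]=?,scc[6]=?)
step 4: low=(low[0]=0,low[1]=1,low[2]=2,low[3]=?,low[4]=4,low[5]=2,low[6]=?); scc=(scc[0]=0,scc[1]=1,scc[2]=?,scc[3]=?,scc[4]=2,scc[5]=?,scc[6]=?)
step 5: low=(low[0]=0,low[1]=1,low[2]=2,low[3]=?,low[4]=4,low[5]=2,low[6]=?); scc=(scc[0]=0,scc[1]=1,scc[2]=3,scc[3]=?,scc[4]=2,scc[5]=3,scc[6]=?)
step 6: low=(low[0]=0,low[1]=1,low[2]=2,low[3]=5,low[4]=4,low[5]=2,low[6]=?); scc=(scc[0]=0,scc[1]=1,scc[2]=3,scc[3]=4,scc[4]=2,scc[5]=3,scc[6]=?)
step 7: low=(low[0]=0,low[1]=1,low[2]=2,low[3]=5,low[4]=4,low[5]=2,low[6]=6); scc=(scc[0]=0,scc[1]=1,scc[2]=3,scc[3]=4,scc[4]=2,scc[5]=3,scc[6]=5)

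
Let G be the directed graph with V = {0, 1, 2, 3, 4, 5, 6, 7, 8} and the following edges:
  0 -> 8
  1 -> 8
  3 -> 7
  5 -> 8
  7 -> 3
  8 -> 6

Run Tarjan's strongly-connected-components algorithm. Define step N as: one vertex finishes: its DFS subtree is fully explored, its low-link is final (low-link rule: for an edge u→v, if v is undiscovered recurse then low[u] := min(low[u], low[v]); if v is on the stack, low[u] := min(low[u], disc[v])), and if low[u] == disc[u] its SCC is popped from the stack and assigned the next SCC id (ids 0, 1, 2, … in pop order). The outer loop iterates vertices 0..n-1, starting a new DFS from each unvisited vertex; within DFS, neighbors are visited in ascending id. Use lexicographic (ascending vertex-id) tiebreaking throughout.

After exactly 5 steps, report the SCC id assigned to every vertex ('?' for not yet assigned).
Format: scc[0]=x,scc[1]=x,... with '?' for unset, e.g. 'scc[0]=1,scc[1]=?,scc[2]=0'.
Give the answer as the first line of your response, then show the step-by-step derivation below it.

scc[0]=2,scc[1]=3,scc[2]=4,scc[3]=?,scc[4]=?,scc[5]=?,scc[6]=0,scc[7]=?,scc[8]=1

step 1: low=(low[0]=0,low[1]=?,low[2]=?,low[3]=?,low[4]=?,low[5]=?,low[6]=2,low[7]=?,low[8]=1); scc=(scc[0]=?,scc[1]=?,scc[2]=?,scc[3]=?,scc[4]=?,scc[5]=?,scc[6]=0,scc[7]=?,scc[8]=?)
step 2: low=(low[0]=0,low[1]=?,low[2]=?,low[3]=?,low[4]=?,low[5]=?,low[6]=2,low[7]=?,low[8]=1); scc=(scc[0]=?,scc[1]=?,scc[2]=?,scc[3]=?,scc[4]=?,scc[5]=?,scc[6]=0,scc[7]=?,scc[8]=1)
step 3: low=(low[0]=0,low[1]=?,low[2]=?,low[3]=?,low[4]=?,low[5]=?,low[6]=2,low[7]=?,low[8]=1); scc=(scc[0]=2,scc[1]=?,scc[2]=?,scc[3]=?,scc[4]=?,scc[5]=?,scc[6]=0,scc[7]=?,scc[8]=1)
step 4: low=(low[0]=0,low[1]=3,low[2]=?,low[3]=?,low[4]=?,low[5]=?,low[6]=2,low[7]=?,low[8]=1); scc=(scc[0]=2,scc[1]=3,scc[2]=?,scc[3]=?,scc[4]=?,scc[5]=?,scc[6]=0,scc[7]=?,scc[8]=1)
step 5: low=(low[0]=0,low[1]=3,low[2]=4,low[3]=?,low[4]=?,low[5]=?,low[6]=2,low[7]=?,low[8]=1); scc=(scc[0]=2,scc[1]=3,scc[2]=4,scc[3]=?,scc[4]=?,scc[5]=?,scc[6]=0,scc[7]=?,scc[8]=1)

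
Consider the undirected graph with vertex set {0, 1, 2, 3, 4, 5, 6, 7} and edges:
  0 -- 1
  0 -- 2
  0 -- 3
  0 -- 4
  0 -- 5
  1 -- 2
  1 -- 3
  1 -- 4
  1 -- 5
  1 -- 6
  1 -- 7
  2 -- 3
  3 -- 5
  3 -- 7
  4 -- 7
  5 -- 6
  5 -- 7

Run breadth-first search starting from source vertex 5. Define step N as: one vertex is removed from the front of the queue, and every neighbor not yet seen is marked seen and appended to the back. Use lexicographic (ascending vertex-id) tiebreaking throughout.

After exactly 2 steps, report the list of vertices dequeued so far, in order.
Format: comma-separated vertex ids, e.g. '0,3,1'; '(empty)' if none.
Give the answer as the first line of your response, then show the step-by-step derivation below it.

5,0

step 1: dequeue 5; queue=[0,1,3,6,7]; order=5
step 2: dequeue 0; queue=[1,3,6,7,2,4]; order=5,0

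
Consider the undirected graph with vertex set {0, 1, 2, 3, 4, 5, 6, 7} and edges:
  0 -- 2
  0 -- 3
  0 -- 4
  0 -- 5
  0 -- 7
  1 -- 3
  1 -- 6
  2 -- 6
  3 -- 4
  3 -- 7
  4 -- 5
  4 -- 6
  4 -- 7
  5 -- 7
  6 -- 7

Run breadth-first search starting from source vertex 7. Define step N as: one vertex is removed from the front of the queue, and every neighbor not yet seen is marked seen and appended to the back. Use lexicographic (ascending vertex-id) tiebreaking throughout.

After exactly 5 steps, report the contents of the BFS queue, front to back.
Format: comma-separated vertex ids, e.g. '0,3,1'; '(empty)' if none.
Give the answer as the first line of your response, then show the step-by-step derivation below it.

6,2,1

step 1: dequeue 7; queue=[0,3,4,5,6]; order=7
step 2: dequeue 0; queue=[3,4,5,6,2]; order=7,0
step 3: dequeue 3; queue=[4,5,6,2,1]; order=7,0,3
step 4: dequeue 4; queue=[5,6,2,1]; order=7,0,3,4
step 5: dequeue 5; queue=[6,2,1]; order=7,0,3,4,5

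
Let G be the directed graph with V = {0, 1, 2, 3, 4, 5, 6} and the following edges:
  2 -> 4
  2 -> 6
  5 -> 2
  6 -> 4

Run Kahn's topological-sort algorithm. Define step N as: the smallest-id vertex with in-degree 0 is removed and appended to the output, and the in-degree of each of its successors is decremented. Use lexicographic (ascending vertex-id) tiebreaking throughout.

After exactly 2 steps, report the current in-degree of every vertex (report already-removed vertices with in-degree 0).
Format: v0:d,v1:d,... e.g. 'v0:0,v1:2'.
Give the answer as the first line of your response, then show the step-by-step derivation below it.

v0:0,v1:0,v2:1,v3:0,v4:2,v5:0,v6:1

step 1: output 0; order=[0]; indeg=(0,0,1,0,2,0,1)
step 2: output 1; order=[0,1]; indeg=(0,0,1,0,2,0,1)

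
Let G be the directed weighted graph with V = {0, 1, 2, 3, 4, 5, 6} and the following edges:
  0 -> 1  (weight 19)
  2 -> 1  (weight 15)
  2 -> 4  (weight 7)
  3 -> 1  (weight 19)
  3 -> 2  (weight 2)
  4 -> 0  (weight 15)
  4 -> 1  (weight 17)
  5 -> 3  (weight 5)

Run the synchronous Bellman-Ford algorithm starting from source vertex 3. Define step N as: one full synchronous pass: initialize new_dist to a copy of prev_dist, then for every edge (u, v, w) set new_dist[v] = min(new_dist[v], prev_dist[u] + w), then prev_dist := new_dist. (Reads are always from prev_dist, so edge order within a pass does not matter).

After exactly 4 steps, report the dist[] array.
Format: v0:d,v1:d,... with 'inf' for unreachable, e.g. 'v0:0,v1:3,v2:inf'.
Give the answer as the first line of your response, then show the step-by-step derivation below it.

v0:24,v1:17,v2:2,v3:0,v4:9,v5:inf,v6:inf

step 1: dist = v0:inf,v1:19,v2:2,v3:0,v4:inf,v5:inf,v6:inf
step 2: dist = v0:inf,v1:17,v2:2,v3:0,v4:9,v5:inf,v6:inf
step 3: dist = v0:24,v1:17,v2:2,v3:0,v4:9,v5:inf,v6:inf
step 4: dist = v0:24,v1:17,v2:2,v3:0,v4:9,v5:inf,v6:inf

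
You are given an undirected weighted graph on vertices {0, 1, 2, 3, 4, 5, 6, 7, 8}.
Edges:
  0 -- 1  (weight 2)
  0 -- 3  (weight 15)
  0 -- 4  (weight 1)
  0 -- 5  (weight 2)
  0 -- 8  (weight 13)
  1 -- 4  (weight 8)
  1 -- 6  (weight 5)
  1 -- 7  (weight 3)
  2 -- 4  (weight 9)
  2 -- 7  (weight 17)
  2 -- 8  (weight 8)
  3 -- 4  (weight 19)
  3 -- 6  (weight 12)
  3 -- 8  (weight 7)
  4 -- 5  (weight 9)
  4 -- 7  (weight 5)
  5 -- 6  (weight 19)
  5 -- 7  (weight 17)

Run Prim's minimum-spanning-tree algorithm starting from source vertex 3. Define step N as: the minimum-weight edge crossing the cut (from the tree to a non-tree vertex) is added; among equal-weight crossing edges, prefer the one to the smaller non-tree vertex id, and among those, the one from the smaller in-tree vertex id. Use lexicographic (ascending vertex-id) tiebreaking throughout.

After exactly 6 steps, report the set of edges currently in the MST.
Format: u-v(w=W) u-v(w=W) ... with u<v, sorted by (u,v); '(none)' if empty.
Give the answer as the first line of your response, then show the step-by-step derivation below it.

0-1(w=2) 0-4(w=1) 0-5(w=2) 2-4(w=9) 2-8(w=8) 3-8(w=7)

step 1: add edge 3-8 (w=7); MST = {3-8(w=7)}
step 2: add edge 2-8 (w=8); MST = {2-8(w=8) 3-8(w=7)}
step 3: add edge 2-4 (w=9); MST = {2-4(w=9) 2-8(w=8) 3-8(w=7)}
step 4: add edge 0-4 (w=1); MST = {0-4(w=1) 2-4(w=9) 2-8(w=8) 3-8(w=7)}
step 5: add edge 0-1 (w=2); MST = {0-1(w=2) 0-4(w=1) 2-4(w=9) 2-8(w=8) 3-8(w=7)}
step 6: add edge 0-5 (w=2); MST = {0-1(w=2) 0-4(w=1) 0-5(w=2) 2-4(w=9) 2-8(w=8) 3-8(w=7)}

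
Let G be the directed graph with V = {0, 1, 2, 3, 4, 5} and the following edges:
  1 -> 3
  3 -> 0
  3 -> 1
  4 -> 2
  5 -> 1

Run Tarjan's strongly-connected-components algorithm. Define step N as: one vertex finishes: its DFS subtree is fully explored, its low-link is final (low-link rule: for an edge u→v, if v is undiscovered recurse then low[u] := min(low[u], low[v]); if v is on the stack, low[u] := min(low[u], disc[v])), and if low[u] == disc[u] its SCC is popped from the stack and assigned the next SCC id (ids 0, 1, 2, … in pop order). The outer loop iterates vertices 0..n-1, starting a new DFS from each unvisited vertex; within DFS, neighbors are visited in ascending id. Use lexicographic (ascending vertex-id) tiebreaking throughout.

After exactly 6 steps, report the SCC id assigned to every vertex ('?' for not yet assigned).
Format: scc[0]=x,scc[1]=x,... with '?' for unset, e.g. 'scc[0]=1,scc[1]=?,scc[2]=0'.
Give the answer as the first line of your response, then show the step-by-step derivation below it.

scc[0]=0,scc[1]=1,scc[2]=2,scc[3]=1,scc[4]=3,scc[5]=4

step 1: low=(low[0]=0,low[1]=?,low[2]=?,low[3]=?,low[4]=?,low[5]=?); scc=(scc[0]=0,scc[1]=?,scc[2]=?,scc[3]=?,scc[4]=?,scc[5]=?)
step 2: low=(low[0]=0,low[1]=1,low[2]=?,low[3]=1,low[4]=?,low[5]=?); scc=(scc[0]=0,scc[1]=?,scc[2]=?,scc[3]=?,scc[4]=?,scc[5]=?)
step 3: low=(low[0]=0,low[1]=1,low[2]=?,low[3]=1,low[4]=?,low[5]=?); scc=(scc[0]=0,scc[1]=1,scc[2]=?,scc[3]=1,scc[4]=?,scc[5]=?)
step 4: low=(low[0]=0,low[1]=1,low[2]=3,low[3]=1,low[4]=?,low[5]=?); scc=(scc[0]=0,scc[1]=1,scc[2]=2,scc[3]=1,scc[4]=?,scc[5]=?)
step 5: low=(low[0]=0,low[1]=1,low[2]=3,low[3]=1,low[4]=4,low[5]=?); scc=(scc[0]=0,scc[1]=1,scc[2]=2,scc[3]=1,scc[4]=3,scc[5]=?)
step 6: low=(low[0]=0,low[1]=1,low[2]=3,low[3]=1,low[4]=4,low[5]=5); scc=(scc[0]=0,scc[1]=1,scc[2]=2,scc[3]=1,scc[4]=3,scc[5]=4)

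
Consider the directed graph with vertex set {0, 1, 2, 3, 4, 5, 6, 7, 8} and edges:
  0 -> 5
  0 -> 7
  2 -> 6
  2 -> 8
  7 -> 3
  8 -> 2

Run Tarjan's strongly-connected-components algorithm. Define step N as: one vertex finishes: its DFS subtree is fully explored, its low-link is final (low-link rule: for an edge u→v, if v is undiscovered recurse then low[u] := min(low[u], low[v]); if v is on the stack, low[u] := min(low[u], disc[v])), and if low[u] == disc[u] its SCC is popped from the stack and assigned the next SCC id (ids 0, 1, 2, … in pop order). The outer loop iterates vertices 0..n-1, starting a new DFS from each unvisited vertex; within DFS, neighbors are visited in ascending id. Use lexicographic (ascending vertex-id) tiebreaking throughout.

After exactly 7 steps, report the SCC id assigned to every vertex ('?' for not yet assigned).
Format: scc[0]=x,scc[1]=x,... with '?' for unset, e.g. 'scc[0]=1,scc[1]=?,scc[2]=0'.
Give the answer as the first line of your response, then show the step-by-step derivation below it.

scc[0]=3,scc[1]=4,scc[2]=?,scc[3]=1,scc[4]=?,scc[5]=0,scc[6]=5,scc[7]=2,scc[8]=?

step 1: low=(low[0]=0,low[1]=?,low[2]=?,low[3]=?,low[4]=?,low[5]=1,low[6]=?,low[7]=?,low[8]=?); scc=(scc[0]=?,scc[1]=?,scc[2]=?,scc[3]=?,scc[4]=?,scc[5]=0,scc[6]=?,scc[7]=?,scc[8]=?)
step 2: low=(low[0]=0,low[1]=?,low[2]=?,low[3]=3,low[4]=?,low[5]=1,low[6]=?,low[7]=2,low[8]=?); scc=(scc[0]=?,scc[1]=?,scc[2]=?,scc[3]=1,scc[4]=?,scc[5]=0,scc[6]=?,scc[7]=?,scc[8]=?)
step 3: low=(low[0]=0,low[1]=?,low[2]=?,low[3]=3,low[4]=?,low[5]=1,low[6]=?,low[7]=2,low[8]=?); scc=(scc[0]=?,scc[1]=?,scc[2]=?,scc[3]=1,scc[4]=?,scc[5]=0,scc[6]=?,scc[7]=2,scc[8]=?)
step 4: low=(low[0]=0,low[1]=?,low[2]=?,low[3]=3,low[4]=?,low[5]=1,low[6]=?,low[7]=2,low[8]=?); scc=(scc[0]=3,scc[1]=?,scc[2]=?,scc[3]=1,scc[4]=?,scc[5]=0,scc[6]=?,scc[7]=2,scc[8]=?)
step 5: low=(low[0]=0,low[1]=4,low[2]=?,low[3]=3,low[4]=?,low[5]=1,low[6]=?,low[7]=2,low[8]=?); scc=(scc[0]=3,scc[1]=4,scc[2]=?,scc[3]=1,scc[4]=?,scc[5]=0,scc[6]=?,scc[7]=2,scc[8]=?)
step 6: low=(low[0]=0,low[1]=4,low[2]=5,low[3]=3,low[4]=?,low[5]=1,low[6]=6,low[7]=2,low[8]=?); scc=(scc[0]=3,scc[1]=4,scc[2]=?,scc[3]=1,scc[4]=?,scc[5]=0,scc[6]=5,scc[7]=2,scc[8]=?)
step 7: low=(low[0]=0,low[1]=4,low[2]=5,low[3]=3,low[4]=?,low[5]=1,low[6]=6,low[7]=2,low[8]=5); scc=(scc[0]=3,scc[1]=4,scc[2]=?,scc[3]=1,scc[4]=?,scc[5]=0,scc[6]=5,scc[7]=2,scc[8]=?)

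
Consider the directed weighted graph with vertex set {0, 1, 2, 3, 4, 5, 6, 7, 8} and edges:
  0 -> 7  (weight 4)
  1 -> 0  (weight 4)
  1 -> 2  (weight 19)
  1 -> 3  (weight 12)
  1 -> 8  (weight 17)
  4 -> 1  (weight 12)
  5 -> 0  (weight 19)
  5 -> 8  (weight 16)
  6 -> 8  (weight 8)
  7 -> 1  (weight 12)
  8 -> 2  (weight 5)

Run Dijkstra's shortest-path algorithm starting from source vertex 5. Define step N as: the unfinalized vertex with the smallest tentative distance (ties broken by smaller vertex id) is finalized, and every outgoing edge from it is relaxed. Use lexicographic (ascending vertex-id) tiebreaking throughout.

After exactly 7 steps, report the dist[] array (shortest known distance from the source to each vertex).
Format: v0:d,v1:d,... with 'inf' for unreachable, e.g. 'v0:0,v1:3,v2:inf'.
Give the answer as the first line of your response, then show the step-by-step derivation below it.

v0:19,v1:35,v2:21,v3:47,v4:inf,v5:0,v6:inf,v7:23,v8:16

step 1: dist = v0:19,v1:inf,v2:inf,v3:inf,v4:inf,v5:0,v6:inf,v7:inf,v8:16
step 2: dist = v0:19,v1:inf,v2:21,v3:inf,v4:inf,v5:0,v6:inf,v7:inf,v8:16
step 3: dist = v0:19,v1:inf,v2:21,v3:inf,v4:inf,v5:0,v6:inf,v7:23,v8:16
step 4: dist = v0:19,v1:inf,v2:21,v3:inf,v4:inf,v5:0,v6:inf,v7:23,v8:16
step 5: dist = v0:19,v1:35,v2:21,v3:inf,v4:inf,v5:0,v6:inf,v7:23,v8:16
step 6: dist = v0:19,v1:35,v2:21,v3:47,v4:inf,v5:0,v6:inf,v7:23,v8:16
step 7: dist = v0:19,v1:35,v2:21,v3:47,v4:inf,v5:0,v6:inf,v7:23,v8:16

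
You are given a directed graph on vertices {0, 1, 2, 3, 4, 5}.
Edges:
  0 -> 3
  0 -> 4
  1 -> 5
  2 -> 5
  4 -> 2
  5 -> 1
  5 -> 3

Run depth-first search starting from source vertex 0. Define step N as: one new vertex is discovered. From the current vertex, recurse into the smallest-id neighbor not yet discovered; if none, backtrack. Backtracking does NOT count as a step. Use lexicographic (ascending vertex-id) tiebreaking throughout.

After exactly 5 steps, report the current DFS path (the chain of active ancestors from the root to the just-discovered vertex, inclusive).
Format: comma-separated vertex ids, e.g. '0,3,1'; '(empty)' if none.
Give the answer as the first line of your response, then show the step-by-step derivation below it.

0,4,2,5

step 1: discover 0; path=0; order=0
step 2: discover 3; path=0>3; order=0,3
step 3: discover 4; path=0>4; order=0,3,4
step 4: discover 2; path=0>4>2; order=0,3,4,2
step 5: discover 5; path=0>4>2>5; order=0,3,4,2,5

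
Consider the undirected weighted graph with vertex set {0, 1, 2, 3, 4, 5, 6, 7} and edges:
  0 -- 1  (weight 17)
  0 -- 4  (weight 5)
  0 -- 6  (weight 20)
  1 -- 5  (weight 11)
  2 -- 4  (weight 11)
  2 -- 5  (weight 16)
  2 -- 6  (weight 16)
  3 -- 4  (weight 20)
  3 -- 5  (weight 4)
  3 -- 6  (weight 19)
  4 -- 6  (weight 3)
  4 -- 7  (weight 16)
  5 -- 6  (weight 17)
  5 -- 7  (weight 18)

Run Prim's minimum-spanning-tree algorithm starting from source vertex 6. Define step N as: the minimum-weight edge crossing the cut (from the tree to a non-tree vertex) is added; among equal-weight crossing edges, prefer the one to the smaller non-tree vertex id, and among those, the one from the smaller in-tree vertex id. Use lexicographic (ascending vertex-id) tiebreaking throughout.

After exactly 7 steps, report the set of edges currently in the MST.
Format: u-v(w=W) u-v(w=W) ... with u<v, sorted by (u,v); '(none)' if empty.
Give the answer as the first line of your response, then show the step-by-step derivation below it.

0-4(w=5) 1-5(w=11) 2-4(w=11) 2-5(w=16) 3-5(w=4) 4-6(w=3) 4-7(w=16)

step 1: add edge 4-6 (w=3); MST = {4-6(w=3)}
step 2: add edge 0-4 (w=5); MST = {0-4(w=5) 4-6(w=3)}
step 3: add edge 2-4 (w=11); MST = {0-4(w=5) 2-4(w=11) 4-6(w=3)}
step 4: add edge 2-5 (w=16); MST = {0-4(w=5) 2-4(w=11) 2-5(w=16) 4-6(w=3)}
step 5: add edge 3-5 (w=4); MST = {0-4(w=5) 2-4(w=11) 2-5(w=16) 3-5(w=4) 4-6(w=3)}
step 6: add edge 1-5 (w=11); MST = {0-4(w=5) 1-5(w=11) 2-4(w=11) 2-5(w=16) 3-5(w=4) 4-6(w=3)}
step 7: add edge 4-7 (w=16); MST = {0-4(w=5) 1-5(w=11) 2-4(w=11) 2-5(w=16) 3-5(w=4) 4-6(w=3) 4-7(w=16)}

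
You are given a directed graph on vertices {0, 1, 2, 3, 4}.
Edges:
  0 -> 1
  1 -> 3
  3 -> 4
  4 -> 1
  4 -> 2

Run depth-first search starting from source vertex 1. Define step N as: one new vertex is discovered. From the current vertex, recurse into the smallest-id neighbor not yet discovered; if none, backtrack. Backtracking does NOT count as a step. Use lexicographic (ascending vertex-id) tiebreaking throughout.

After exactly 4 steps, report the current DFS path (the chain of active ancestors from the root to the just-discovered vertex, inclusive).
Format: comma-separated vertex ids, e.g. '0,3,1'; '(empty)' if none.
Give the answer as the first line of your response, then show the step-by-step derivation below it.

1,3,4,2

step 1: discover 1; path=1; order=1
step 2: discover 3; path=1>3; order=1,3
step 3: discover 4; path=1>3>4; order=1,3,4
step 4: discover 2; path=1>3>4>2; order=1,3,4,2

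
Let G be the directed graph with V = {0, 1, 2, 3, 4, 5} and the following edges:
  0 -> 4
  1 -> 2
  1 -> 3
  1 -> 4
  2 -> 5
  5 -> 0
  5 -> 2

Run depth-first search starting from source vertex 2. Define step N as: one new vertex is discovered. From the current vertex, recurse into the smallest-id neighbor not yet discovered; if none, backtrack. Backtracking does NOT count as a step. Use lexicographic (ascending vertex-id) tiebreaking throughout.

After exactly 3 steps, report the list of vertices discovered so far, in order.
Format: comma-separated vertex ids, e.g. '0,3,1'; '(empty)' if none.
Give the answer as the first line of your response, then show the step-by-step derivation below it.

2,5,0

step 1: discover 2; path=2; order=2
step 2: discover 5; path=2>5; order=2,5
step 3: discover 0; path=2>5>0; order=2,5,0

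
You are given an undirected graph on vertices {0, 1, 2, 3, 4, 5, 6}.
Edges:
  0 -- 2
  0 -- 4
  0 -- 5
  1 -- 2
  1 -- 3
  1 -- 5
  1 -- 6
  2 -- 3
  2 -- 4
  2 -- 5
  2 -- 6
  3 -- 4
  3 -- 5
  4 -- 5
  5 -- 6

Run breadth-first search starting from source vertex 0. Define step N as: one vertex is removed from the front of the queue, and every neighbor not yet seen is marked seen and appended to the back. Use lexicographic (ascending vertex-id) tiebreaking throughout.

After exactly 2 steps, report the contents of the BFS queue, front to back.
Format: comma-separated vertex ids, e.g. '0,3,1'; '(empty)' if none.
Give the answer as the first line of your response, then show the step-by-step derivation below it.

4,5,1,3,6

step 1: dequeue 0; queue=[2,4,5]; order=0
step 2: dequeue 2; queue=[4,5,1,3,6]; order=0,2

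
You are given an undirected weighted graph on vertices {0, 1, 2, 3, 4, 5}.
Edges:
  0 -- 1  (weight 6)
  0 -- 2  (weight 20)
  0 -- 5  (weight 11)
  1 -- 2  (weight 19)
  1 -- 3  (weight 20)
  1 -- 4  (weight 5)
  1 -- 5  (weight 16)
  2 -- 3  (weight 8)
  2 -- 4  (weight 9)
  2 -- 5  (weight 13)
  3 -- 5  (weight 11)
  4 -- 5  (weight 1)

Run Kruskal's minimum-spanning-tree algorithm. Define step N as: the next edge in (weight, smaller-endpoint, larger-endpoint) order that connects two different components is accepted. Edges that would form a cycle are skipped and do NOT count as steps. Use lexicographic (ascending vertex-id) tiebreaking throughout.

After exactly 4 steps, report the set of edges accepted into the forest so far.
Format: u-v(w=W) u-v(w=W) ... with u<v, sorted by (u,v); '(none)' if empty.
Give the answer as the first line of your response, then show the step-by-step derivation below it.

0-1(w=6) 1-4(w=5) 2-3(w=8) 4-5(w=1)

step 1: add edge 4-5 (w=1); MST = {4-5(w=1)}
step 2: add edge 1-4 (w=5); MST = {1-4(w=5) 4-5(w=1)}
step 3: add edge 0-1 (w=6); MST = {0-1(w=6) 1-4(w=5) 4-5(w=1)}
step 4: add edge 2-3 (w=8); MST = {0-1(w=6) 1-4(w=5) 2-3(w=8) 4-5(w=1)}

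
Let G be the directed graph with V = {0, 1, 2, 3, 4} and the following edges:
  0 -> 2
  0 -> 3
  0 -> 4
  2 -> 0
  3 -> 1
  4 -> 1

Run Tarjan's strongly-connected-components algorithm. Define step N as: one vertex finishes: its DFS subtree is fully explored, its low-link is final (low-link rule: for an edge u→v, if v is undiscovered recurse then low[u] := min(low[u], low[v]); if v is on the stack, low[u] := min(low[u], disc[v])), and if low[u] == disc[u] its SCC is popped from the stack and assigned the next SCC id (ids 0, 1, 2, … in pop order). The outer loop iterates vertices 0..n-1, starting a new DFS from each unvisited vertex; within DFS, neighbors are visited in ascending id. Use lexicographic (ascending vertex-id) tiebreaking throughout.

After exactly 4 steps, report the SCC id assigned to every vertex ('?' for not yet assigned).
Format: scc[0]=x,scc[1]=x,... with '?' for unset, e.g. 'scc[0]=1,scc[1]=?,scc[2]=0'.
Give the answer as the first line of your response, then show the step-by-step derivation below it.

scc[0]=?,scc[1]=0,scc[2]=?,scc[3]=1,scc[4]=2

step 1: low=(low[0]=0,low[1]=?,low[2]=0,low[3]=?,low[4]=?); scc=(scc[0]=?,scc[1]=?,scc[2]=?,scc[3]=?,scc[4]=?)
step 2: low=(low[0]=0,low[1]=3,low[2]=0,low[3]=2,low[4]=?); scc=(scc[0]=?,scc[1]=0,scc[2]=?,scc[3]=?,scc[4]=?)
step 3: low=(low[0]=0,low[1]=3,low[2]=0,low[3]=2,low[4]=?); scc=(scc[0]=?,scc[1]=0,scc[2]=?,scc[3]=1,scc[4]=?)
step 4: low=(low[0]=0,low[1]=3,low[2]=0,low[3]=2,low[4]=4); scc=(scc[0]=?,scc[1]=0,scc[2]=?,scc[3]=1,scc[4]=2)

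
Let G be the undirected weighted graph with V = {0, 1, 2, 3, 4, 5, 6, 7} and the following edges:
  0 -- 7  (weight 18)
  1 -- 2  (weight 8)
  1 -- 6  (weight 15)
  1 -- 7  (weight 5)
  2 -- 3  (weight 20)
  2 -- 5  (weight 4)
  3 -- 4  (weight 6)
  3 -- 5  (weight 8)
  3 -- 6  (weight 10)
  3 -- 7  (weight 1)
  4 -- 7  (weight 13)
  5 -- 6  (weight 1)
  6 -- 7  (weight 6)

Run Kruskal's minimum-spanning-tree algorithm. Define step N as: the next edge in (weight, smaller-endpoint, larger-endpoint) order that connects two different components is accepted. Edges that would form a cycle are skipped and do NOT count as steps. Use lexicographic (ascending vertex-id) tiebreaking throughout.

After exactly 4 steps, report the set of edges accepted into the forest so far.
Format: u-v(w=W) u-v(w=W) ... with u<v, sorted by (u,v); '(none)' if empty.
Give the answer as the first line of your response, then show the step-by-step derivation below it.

1-7(w=5) 2-5(w=4) 3-7(w=1) 5-6(w=1)

step 1: add edge 3-7 (w=1); MST = {3-7(w=1)}
step 2: add edge 5-6 (w=1); MST = {3-7(w=1) 5-6(w=1)}
step 3: add edge 2-5 (w=4); MST = {2-5(w=4) 3-7(w=1) 5-6(w=1)}
step 4: add edge 1-7 (w=5); MST = {1-7(w=5) 2-5(w=4) 3-7(w=1) 5-6(w=1)}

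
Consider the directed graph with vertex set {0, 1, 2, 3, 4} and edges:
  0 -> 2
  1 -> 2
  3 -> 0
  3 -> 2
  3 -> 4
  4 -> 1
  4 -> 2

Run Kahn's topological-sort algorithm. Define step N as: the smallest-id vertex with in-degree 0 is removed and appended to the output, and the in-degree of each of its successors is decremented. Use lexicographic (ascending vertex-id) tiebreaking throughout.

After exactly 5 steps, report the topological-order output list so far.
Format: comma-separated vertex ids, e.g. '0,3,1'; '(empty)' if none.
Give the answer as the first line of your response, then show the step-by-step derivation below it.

3,0,4,1,2

step 1: output 3; order=[3]; indeg=(0,1,3,0,0)
step 2: output 0; order=[3,0]; indeg=(0,1,2,0,0)
step 3: output 4; order=[3,0,4]; indeg=(0,0,1,0,0)
step 4: output 1; order=[3,0,4,1]; indeg=(0,0,0,0,0)
step 5: output 2; order=[3,0,4,1,2]; indeg=(0,0,0,0,0)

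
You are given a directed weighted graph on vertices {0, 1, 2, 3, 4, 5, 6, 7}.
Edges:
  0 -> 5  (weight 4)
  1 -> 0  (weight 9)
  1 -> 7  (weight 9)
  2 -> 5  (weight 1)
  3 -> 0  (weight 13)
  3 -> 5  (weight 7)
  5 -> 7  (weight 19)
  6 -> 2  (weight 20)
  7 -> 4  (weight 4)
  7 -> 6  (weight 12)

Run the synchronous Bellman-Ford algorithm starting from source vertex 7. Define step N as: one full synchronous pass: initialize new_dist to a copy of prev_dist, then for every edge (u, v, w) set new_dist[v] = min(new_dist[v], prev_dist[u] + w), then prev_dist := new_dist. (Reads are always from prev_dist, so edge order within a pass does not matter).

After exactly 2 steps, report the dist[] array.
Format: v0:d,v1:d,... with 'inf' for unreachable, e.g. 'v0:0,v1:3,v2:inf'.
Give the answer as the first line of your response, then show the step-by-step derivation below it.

v0:inf,v1:inf,v2:32,v3:inf,v4:4,v5:inf,v6:12,v7:0

step 1: dist = v0:inf,v1:inf,v2:inf,v3:inf,v4:4,v5:inf,v6:12,v7:0
step 2: dist = v0:inf,v1:inf,v2:32,v3:inf,v4:4,v5:inf,v6:12,v7:0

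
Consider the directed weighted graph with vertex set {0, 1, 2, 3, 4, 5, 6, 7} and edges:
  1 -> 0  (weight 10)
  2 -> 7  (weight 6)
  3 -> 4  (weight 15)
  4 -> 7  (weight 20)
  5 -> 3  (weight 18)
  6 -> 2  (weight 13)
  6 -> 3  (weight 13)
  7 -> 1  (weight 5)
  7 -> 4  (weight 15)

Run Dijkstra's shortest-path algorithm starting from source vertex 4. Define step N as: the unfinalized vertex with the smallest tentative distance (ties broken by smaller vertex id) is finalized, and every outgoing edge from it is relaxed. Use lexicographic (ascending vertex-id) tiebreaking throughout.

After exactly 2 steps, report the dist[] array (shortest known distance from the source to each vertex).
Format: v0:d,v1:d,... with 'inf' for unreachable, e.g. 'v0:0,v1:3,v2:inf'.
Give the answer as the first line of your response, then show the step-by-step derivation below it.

v0:inf,v1:25,v2:inf,v3:inf,v4:0,v5:inf,v6:inf,v7:20

step 1: dist = v0:inf,v1:inf,v2:inf,v3:inf,v4:0,v5:inf,v6:inf,v7:20
step 2: dist = v0:inf,v1:25,v2:inf,v3:inf,v4:0,v5:inf,v6:inf,v7:20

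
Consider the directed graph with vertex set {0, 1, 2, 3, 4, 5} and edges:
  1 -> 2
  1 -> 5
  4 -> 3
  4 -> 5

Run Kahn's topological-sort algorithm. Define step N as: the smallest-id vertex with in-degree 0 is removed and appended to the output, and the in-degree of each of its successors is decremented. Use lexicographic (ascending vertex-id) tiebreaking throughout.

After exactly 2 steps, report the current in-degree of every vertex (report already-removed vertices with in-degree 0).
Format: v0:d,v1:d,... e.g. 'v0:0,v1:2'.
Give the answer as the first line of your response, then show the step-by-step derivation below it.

v0:0,v1:0,v2:0,v3:1,v4:0,v5:1

step 1: output 0; order=[0]; indeg=(0,0,1,1,0,2)
step 2: output 1; order=[0,1]; indeg=(0,0,0,1,0,1)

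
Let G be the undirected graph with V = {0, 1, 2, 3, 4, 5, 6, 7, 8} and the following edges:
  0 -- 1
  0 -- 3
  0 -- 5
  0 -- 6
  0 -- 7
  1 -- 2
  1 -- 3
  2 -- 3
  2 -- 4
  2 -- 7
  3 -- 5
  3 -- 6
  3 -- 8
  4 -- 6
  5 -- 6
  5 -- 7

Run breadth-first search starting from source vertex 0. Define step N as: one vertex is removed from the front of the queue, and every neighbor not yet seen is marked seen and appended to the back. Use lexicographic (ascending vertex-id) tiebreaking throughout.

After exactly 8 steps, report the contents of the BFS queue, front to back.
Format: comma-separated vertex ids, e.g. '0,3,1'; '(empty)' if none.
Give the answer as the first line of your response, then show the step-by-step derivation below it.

4

step 1: dequeue 0; queue=[1,3,5,6,7]; order=0
step 2: dequeue 1; queue=[3,5,6,7,2]; order=0,1
step 3: dequeue 3; queue=[5,6,7,2,8]; order=0,1,3
step 4: dequeue 5; queue=[6,7,2,8]; order=0,1,3,5
step 5: dequeue 6; queue=[7,2,8,4]; order=0,1,3,5,6
step 6: dequeue 7; queue=[2,8,4]; order=0,1,3,5,6,7
step 7: dequeue 2; queue=[8,4]; order=0,1,3,5,6,7,2
step 8: dequeue 8; queue=[4]; order=0,1,3,5,6,7,2,8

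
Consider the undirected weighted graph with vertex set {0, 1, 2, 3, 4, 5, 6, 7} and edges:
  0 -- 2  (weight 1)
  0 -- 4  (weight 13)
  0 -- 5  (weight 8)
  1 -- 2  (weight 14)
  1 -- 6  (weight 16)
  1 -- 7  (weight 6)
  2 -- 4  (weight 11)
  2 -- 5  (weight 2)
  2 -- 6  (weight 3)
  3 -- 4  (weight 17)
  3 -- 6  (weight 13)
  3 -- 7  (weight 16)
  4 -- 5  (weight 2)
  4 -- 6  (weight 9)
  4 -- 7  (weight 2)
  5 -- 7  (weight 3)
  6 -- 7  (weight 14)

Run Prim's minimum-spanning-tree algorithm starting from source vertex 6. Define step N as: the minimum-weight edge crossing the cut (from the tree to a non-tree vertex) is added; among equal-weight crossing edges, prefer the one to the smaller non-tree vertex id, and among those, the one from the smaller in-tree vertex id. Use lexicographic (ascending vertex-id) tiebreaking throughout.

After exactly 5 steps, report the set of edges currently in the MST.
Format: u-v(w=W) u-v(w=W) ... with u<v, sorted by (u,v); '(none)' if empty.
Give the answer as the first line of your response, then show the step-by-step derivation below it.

0-2(w=1) 2-5(w=2) 2-6(w=3) 4-5(w=2) 4-7(w=2)

step 1: add edge 2-6 (w=3); MST = {2-6(w=3)}
step 2: add edge 0-2 (w=1); MST = {0-2(w=1) 2-6(w=3)}
step 3: add edge 2-5 (w=2); MST = {0-2(w=1) 2-5(w=2) 2-6(w=3)}
step 4: add edge 4-5 (w=2); MST = {0-2(w=1) 2-5(w=2) 2-6(w=3) 4-5(w=2)}
step 5: add edge 4-7 (w=2); MST = {0-2(w=1) 2-5(w=2) 2-6(w=3) 4-5(w=2) 4-7(w=2)}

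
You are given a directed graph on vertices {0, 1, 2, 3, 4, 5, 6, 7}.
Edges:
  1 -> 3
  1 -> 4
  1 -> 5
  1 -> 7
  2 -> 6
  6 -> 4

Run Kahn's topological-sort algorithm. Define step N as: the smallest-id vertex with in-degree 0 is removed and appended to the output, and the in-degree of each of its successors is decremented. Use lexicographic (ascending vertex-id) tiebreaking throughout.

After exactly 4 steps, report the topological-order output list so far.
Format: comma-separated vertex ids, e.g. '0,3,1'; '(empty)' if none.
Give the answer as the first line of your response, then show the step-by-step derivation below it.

0,1,2,3

step 1: output 0; order=[0]; indeg=(0,0,0,1,2,1,1,1)
step 2: output 1; order=[0,1]; indeg=(0,0,0,0,1,0,1,0)
step 3: output 2; order=[0,1,2]; indeg=(0,0,0,0,1,0,0,0)
step 4: output 3; order=[0,1,2,3]; indeg=(0,0,0,0,1,0,0,0)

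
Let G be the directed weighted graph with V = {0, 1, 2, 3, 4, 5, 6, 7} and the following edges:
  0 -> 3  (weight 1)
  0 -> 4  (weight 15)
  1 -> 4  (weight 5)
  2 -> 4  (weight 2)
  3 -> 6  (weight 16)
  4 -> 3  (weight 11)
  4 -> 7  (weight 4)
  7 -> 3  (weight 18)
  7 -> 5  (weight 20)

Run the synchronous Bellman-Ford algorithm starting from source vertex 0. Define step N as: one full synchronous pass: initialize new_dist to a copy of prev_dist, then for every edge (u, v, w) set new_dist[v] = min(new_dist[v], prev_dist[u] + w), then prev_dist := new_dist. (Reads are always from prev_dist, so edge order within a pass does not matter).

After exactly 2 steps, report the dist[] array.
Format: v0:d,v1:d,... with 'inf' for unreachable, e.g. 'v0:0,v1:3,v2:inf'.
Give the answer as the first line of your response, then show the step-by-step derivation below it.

v0:0,v1:inf,v2:inf,v3:1,v4:15,v5:inf,v6:17,v7:19

step 1: dist = v0:0,v1:inf,v2:inf,v3:1,v4:15,v5:inf,v6:inf,v7:inf
step 2: dist = v0:0,v1:inf,v2:inf,v3:1,v4:15,v5:inf,v6:17,v7:19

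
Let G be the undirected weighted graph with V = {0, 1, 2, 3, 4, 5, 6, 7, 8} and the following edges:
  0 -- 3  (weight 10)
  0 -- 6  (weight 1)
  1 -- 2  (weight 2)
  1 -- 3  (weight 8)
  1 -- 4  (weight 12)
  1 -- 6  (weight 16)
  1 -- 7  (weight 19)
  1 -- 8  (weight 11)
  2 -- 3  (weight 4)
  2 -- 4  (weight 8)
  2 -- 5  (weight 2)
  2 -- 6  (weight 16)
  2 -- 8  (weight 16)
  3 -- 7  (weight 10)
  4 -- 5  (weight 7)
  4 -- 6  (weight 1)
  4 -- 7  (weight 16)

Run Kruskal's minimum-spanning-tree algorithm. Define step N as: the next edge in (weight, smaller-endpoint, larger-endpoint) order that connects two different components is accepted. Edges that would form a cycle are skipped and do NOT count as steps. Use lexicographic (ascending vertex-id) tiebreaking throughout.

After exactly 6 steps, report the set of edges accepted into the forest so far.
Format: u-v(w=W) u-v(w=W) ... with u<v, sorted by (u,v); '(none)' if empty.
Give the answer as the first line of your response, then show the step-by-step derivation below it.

0-6(w=1) 1-2(w=2) 2-3(w=4) 2-5(w=2) 4-5(w=7) 4-6(w=1)

step 1: add edge 0-6 (w=1); MST = {0-6(w=1)}
step 2: add edge 4-6 (w=1); MST = {0-6(w=1) 4-6(w=1)}
step 3: add edge 1-2 (w=2); MST = {0-6(w=1) 1-2(w=2) 4-6(w=1)}
step 4: add edge 2-5 (w=2); MST = {0-6(w=1) 1-2(w=2) 2-5(w=2) 4-6(w=1)}
step 5: add edge 2-3 (w=4); MST = {0-6(w=1) 1-2(w=2) 2-3(w=4) 2-5(w=2) 4-6(w=1)}
step 6: add edge 4-5 (w=7); MST = {0-6(w=1) 1-2(w=2) 2-3(w=4) 2-5(w=2) 4-5(w=7) 4-6(w=1)}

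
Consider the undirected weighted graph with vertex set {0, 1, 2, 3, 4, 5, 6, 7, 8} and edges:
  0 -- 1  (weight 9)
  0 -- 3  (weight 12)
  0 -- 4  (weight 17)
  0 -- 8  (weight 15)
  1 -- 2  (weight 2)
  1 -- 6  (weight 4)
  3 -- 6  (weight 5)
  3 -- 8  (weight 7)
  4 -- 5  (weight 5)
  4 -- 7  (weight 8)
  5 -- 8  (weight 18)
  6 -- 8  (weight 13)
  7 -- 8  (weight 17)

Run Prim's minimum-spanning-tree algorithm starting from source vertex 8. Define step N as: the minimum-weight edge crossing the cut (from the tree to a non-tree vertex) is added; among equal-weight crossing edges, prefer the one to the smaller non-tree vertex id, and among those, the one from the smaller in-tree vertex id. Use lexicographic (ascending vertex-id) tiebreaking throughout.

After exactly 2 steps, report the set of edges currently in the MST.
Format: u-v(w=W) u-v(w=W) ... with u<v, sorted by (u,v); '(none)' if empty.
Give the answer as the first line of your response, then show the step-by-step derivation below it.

3-6(w=5) 3-8(w=7)

step 1: add edge 3-8 (w=7); MST = {3-8(w=7)}
step 2: add edge 3-6 (w=5); MST = {3-6(w=5) 3-8(w=7)}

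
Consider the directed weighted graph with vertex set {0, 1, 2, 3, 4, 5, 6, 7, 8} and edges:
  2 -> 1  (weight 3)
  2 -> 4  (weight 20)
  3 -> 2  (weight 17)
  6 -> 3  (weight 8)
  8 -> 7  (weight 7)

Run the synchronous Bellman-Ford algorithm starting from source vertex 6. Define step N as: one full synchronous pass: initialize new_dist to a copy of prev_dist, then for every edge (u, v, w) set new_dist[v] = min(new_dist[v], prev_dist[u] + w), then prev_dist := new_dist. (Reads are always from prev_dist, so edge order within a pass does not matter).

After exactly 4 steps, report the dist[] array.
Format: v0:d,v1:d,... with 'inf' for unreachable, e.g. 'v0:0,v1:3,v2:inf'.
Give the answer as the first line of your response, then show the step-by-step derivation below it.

v0:inf,v1:28,v2:25,v3:8,v4:45,v5:inf,v6:0,v7:inf,v8:inf

step 1: dist = v0:inf,v1:inf,v2:inf,v3:8,v4:inf,v5:inf,v6:0,v7:inf,v8:inf
step 2: dist = v0:inf,v1:inf,v2:25,v3:8,v4:inf,v5:inf,v6:0,v7:inf,v8:inf
step 3: dist = v0:inf,v1:28,v2:25,v3:8,v4:45,v5:inf,v6:0,v7:inf,v8:inf
step 4: dist = v0:inf,v1:28,v2:25,v3:8,v4:45,v5:inf,v6:0,v7:inf,v8:inf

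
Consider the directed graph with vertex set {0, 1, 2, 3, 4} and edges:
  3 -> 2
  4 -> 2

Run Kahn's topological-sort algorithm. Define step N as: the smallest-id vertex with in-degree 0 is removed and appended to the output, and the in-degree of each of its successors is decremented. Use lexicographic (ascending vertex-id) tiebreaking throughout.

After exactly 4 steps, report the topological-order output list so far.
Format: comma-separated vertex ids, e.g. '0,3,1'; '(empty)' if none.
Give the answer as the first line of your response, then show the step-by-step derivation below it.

0,1,3,4

step 1: output 0; order=[0]; indeg=(0,0,2,0,0)
step 2: output 1; order=[0,1]; indeg=(0,0,2,0,0)
step 3: output 3; order=[0,1,3]; indeg=(0,0,1,0,0)
step 4: output 4; order=[0,1,3,4]; indeg=(0,0,0,0,0)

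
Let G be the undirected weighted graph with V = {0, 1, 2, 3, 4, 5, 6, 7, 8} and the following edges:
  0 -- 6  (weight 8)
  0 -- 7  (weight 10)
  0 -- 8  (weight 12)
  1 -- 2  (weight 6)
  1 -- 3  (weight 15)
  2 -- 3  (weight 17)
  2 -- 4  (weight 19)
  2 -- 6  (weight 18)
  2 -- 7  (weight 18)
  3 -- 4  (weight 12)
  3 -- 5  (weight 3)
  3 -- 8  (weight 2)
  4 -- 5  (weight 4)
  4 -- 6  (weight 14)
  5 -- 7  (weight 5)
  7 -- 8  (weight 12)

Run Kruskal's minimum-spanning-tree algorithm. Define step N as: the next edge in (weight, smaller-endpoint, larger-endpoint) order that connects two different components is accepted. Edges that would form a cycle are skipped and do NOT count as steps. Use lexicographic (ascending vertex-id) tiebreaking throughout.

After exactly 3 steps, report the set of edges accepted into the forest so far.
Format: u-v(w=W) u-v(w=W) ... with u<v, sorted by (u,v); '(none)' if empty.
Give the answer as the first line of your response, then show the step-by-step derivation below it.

3-5(w=3) 3-8(w=2) 4-5(w=4)

step 1: add edge 3-8 (w=2); MST = {3-8(w=2)}
step 2: add edge 3-5 (w=3); MST = {3-5(w=3) 3-8(w=2)}
step 3: add edge 4-5 (w=4); MST = {3-5(w=3) 3-8(w=2) 4-5(w=4)}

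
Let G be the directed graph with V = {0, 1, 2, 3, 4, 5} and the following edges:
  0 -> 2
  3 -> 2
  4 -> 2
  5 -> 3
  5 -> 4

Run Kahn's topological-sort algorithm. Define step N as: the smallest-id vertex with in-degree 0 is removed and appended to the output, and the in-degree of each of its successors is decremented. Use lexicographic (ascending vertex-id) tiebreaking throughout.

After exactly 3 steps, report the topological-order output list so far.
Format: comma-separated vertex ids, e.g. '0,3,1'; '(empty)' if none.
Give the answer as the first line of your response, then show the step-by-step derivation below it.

0,1,5

step 1: output 0; order=[0]; indeg=(0,0,2,1,1,0)
step 2: output 1; order=[0,1]; indeg=(0,0,2,1,1,0)
step 3: output 5; order=[0,1,5]; indeg=(0,0,2,0,0,0)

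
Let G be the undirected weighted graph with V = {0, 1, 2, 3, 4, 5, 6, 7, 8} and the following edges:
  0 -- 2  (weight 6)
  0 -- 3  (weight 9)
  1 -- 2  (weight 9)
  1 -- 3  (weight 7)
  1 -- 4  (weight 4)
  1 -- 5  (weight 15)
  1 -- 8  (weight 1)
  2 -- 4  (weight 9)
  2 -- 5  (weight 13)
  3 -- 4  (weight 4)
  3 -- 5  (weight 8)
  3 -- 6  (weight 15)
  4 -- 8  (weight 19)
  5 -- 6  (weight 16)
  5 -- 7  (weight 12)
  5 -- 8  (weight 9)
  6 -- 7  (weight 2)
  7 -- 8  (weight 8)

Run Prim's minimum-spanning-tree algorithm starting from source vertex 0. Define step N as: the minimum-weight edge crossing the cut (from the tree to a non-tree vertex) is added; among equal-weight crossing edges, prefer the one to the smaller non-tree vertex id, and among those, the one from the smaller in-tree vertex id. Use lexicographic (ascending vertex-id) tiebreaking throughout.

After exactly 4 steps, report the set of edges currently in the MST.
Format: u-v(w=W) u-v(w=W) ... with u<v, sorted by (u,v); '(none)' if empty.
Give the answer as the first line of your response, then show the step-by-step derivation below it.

0-2(w=6) 1-2(w=9) 1-4(w=4) 1-8(w=1)

step 1: add edge 0-2 (w=6); MST = {0-2(w=6)}
step 2: add edge 1-2 (w=9); MST = {0-2(w=6) 1-2(w=9)}
step 3: add edge 1-8 (w=1); MST = {0-2(w=6) 1-2(w=9) 1-8(w=1)}
step 4: add edge 1-4 (w=4); MST = {0-2(w=6) 1-2(w=9) 1-4(w=4) 1-8(w=1)}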